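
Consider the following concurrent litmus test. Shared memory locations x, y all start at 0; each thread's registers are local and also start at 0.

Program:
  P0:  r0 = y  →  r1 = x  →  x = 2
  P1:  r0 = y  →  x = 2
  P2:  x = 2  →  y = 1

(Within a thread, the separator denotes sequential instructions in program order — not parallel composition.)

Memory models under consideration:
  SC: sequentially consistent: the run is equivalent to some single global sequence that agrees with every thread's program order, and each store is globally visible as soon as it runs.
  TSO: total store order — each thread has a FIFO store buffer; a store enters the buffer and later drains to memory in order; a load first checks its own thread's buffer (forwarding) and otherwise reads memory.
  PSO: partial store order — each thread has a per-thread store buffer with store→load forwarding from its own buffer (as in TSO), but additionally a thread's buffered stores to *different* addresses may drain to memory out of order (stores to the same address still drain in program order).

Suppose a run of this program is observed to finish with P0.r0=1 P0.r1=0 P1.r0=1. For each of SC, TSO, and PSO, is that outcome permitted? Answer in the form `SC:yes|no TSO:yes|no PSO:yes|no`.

SC:no TSO:no PSO:yes

outcome vector order: (P0.r0,P0.r1,P1.r0)
SC: 6 outcomes — {<0 0 0>; <0 0 1>; <0 2 0>; <0 2 1>; <1 2 0>; <1 2 1>}
TSO: 6 outcomes — {<0 0 0>; <0 0 1>; <0 2 0>; <0 2 1>; <1 2 0>; <1 2 1>}
PSO: 8 outcomes — {<0 0 0>; <0 0 1>; <0 2 0>; <0 2 1>; <1 0 0>; <1 0 1>; <1 2 0>; <1 2 1>}
target <1 0 1> ∈ {PSO}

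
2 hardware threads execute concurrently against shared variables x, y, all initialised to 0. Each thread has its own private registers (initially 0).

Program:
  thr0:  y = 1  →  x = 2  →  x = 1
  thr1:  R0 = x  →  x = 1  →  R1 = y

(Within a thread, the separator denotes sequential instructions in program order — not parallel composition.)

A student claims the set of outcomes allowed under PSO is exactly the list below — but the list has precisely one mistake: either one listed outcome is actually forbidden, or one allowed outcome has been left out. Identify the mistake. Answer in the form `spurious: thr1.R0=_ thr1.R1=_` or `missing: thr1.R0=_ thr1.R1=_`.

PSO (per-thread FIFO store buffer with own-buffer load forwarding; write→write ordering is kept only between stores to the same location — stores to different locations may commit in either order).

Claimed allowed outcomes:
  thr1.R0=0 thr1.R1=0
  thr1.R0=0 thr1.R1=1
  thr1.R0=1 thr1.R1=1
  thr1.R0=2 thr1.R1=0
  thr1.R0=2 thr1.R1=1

missing: thr1.R0=1 thr1.R1=0

outcome vector order: (thr1.R0,thr1.R1)
under PSO → (0,0); (0,1); (1,0); (1,1); (2,0); (2,1)
PSO∖claimed = {(1,0)}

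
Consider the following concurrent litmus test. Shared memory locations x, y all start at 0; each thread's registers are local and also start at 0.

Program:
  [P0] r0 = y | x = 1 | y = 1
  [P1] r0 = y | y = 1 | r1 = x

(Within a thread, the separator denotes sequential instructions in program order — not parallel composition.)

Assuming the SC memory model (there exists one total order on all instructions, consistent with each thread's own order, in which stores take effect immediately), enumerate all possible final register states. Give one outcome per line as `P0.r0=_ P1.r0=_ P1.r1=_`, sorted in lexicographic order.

P0.r0=0 P1.r0=0 P1.r1=0
P0.r0=0 P1.r0=0 P1.r1=1
P0.r0=0 P1.r0=1 P1.r1=1
P0.r0=1 P1.r0=0 P1.r1=0
P0.r0=1 P1.r0=0 P1.r1=1

outcome vector order: (P0.r0,P1.r0,P1.r1)
|SC outcomes| = 5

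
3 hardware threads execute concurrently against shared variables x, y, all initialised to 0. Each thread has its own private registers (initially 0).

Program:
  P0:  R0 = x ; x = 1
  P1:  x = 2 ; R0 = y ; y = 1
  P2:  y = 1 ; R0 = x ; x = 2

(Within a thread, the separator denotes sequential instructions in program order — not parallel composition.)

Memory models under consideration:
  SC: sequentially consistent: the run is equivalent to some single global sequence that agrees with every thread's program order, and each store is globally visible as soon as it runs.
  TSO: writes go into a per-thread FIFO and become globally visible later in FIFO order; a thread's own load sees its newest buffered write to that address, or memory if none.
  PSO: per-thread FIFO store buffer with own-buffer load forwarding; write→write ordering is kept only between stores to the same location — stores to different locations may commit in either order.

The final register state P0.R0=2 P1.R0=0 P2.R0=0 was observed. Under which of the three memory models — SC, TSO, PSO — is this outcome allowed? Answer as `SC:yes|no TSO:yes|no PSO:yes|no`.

SC:no TSO:yes PSO:yes

outcome vector order: (P0.R0,P1.R0,P2.R0)
SC (10): (0,0,1); (0,0,2); (0,1,0); (0,1,1); (0,1,2); (2,0,1); (2,0,2); (2,1,0); (2,1,1); (2,1,2)
TSO (12): (0,0,0); (0,0,1); (0,0,2); (0,1,0); (0,1,1); (0,1,2); (2,0,0); (2,0,1); (2,0,2); (2,1,0); (2,1,1); (2,1,2)
PSO (12): (0,0,0); (0,0,1); (0,0,2); (0,1,0); (0,1,1); (0,1,2); (2,0,0); (2,0,1); (2,0,2); (2,1,0); (2,1,1); (2,1,2)
target (2,0,0) ∈ {TSO,PSO}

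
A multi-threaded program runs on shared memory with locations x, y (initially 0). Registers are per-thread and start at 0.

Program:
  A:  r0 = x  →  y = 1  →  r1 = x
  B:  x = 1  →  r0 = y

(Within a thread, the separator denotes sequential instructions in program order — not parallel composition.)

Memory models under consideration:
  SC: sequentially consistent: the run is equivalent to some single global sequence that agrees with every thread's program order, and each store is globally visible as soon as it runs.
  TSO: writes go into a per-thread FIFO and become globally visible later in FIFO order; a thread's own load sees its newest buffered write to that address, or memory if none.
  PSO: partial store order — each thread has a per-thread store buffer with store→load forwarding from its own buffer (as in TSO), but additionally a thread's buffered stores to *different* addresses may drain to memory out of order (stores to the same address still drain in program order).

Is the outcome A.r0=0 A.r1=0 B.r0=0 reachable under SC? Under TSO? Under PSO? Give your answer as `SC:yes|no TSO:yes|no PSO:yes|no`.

outcome vector order: (A.r0,A.r1,B.r0)
SC: 5 outcomes — {001, 010, 011, 110, 111}
TSO: 6 outcomes — {000, 001, 010, 011, 110, 111}
PSO: 6 outcomes — {000, 001, 010, 011, 110, 111}
target 000 ∈ {TSO,PSO}

SC:no TSO:yes PSO:yes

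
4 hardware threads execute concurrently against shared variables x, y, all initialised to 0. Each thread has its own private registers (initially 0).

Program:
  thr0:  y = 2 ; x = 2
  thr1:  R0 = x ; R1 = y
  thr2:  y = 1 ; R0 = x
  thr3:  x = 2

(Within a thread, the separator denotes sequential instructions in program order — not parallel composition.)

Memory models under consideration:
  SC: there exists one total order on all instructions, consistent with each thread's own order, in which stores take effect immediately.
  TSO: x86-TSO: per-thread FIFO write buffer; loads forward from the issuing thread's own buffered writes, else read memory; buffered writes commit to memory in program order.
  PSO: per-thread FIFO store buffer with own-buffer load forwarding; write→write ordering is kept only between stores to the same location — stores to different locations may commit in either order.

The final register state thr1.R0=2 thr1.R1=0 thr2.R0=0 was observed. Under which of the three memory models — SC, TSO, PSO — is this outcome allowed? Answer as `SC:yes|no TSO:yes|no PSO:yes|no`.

outcome vector order: (thr1.R0,thr1.R1,thr2.R0)
SC: 11 outcomes — {(0,0,0) (0,0,2) (0,1,0) (0,1,2) (0,2,0) (0,2,2) (2,0,2) (2,1,0) (2,1,2) (2,2,0) (2,2,2)}
TSO: 12 outcomes — {(0,0,0) (0,0,2) (0,1,0) (0,1,2) (0,2,0) (0,2,2) (2,0,0) (2,0,2) (2,1,0) (2,1,2) (2,2,0) (2,2,2)}
PSO: 12 outcomes — {(0,0,0) (0,0,2) (0,1,0) (0,1,2) (0,2,0) (0,2,2) (2,0,0) (2,0,2) (2,1,0) (2,1,2) (2,2,0) (2,2,2)}
target (2,0,0) ∈ {TSO,PSO}

SC:no TSO:yes PSO:yes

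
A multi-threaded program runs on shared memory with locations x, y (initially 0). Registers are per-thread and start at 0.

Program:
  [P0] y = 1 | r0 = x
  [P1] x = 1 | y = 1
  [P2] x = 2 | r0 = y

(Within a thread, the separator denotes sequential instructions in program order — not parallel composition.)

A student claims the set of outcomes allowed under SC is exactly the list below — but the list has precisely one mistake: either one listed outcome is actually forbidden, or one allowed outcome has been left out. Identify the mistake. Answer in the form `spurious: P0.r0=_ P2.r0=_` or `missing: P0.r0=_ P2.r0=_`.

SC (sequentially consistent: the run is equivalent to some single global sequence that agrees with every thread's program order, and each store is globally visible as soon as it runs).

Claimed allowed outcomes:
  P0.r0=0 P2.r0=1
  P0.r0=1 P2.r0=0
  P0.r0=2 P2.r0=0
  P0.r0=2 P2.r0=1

missing: P0.r0=1 P2.r0=1

outcome vector order: (P0.r0,P2.r0)
SC (5): <0 1> <1 0> <1 1> <2 0> <2 1>
SC∖claimed = {<1 1>}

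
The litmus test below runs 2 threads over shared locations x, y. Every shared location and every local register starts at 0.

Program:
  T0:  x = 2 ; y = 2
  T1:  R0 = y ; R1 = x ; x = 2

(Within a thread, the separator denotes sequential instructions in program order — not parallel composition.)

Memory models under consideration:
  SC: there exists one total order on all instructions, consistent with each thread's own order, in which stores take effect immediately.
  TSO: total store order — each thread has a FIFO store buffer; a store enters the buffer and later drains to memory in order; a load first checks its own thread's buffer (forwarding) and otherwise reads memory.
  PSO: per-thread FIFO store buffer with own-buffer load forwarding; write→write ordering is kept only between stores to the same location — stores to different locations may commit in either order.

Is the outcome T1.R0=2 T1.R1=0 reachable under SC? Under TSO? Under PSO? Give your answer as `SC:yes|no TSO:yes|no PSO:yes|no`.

SC:no TSO:no PSO:yes

outcome vector order: (T1.R0,T1.R1)
under SC → <0 0>; <0 2>; <2 2>
under TSO → <0 0>; <0 2>; <2 2>
under PSO → <0 0>; <0 2>; <2 0>; <2 2>
target <2 0> ∈ {PSO}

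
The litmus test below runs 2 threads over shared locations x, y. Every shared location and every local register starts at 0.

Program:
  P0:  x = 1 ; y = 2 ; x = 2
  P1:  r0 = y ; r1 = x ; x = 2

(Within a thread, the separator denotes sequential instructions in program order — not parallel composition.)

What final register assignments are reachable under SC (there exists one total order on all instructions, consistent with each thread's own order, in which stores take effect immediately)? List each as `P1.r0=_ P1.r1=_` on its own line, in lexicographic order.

P1.r0=0 P1.r1=0
P1.r0=0 P1.r1=1
P1.r0=0 P1.r1=2
P1.r0=2 P1.r1=1
P1.r0=2 P1.r1=2

outcome vector order: (P1.r0,P1.r1)
|SC outcomes| = 5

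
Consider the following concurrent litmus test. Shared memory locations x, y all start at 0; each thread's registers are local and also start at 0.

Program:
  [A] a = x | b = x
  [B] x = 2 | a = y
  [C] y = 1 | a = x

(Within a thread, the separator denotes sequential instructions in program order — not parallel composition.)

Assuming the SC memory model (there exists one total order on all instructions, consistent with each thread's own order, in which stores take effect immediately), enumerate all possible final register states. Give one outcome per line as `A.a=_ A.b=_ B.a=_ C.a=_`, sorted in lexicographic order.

outcome vector order: (A.a,A.b,B.a,C.a)
|SC outcomes| = 9

A.a=0 A.b=0 B.a=0 C.a=2
A.a=0 A.b=0 B.a=1 C.a=0
A.a=0 A.b=0 B.a=1 C.a=2
A.a=0 A.b=2 B.a=0 C.a=2
A.a=0 A.b=2 B.a=1 C.a=0
A.a=0 A.b=2 B.a=1 C.a=2
A.a=2 A.b=2 B.a=0 C.a=2
A.a=2 A.b=2 B.a=1 C.a=0
A.a=2 A.b=2 B.a=1 C.a=2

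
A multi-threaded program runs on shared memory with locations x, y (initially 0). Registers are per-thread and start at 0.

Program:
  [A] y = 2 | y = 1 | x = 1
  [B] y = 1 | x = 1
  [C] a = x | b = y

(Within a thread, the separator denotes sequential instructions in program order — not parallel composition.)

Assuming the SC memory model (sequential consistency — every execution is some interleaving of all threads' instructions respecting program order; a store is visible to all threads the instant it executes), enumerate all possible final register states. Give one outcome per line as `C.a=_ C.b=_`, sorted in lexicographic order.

C.a=0 C.b=0
C.a=0 C.b=1
C.a=0 C.b=2
C.a=1 C.b=1
C.a=1 C.b=2

outcome vector order: (C.a,C.b)
|SC outcomes| = 5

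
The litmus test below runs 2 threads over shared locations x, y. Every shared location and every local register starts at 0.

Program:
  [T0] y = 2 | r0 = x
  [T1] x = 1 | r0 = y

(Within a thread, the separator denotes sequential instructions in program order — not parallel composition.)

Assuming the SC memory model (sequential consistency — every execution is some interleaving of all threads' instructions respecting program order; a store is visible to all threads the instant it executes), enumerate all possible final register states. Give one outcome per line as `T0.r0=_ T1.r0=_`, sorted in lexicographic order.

outcome vector order: (T0.r0,T1.r0)
|SC outcomes| = 3

T0.r0=0 T1.r0=2
T0.r0=1 T1.r0=0
T0.r0=1 T1.r0=2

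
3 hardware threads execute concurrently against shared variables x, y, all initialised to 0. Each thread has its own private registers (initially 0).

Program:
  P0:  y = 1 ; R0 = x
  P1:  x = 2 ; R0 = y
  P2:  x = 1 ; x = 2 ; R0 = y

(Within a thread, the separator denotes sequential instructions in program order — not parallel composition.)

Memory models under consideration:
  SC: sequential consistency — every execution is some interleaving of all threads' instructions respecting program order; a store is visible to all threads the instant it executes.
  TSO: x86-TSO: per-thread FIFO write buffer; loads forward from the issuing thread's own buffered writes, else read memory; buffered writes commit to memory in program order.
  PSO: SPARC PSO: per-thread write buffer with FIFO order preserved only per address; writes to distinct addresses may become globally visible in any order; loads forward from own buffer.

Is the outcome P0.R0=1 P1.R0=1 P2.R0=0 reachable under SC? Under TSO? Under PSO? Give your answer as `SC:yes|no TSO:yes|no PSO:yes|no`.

SC:no TSO:yes PSO:yes

outcome vector order: (P0.R0,P1.R0,P2.R0)
SC: 7 outcomes — {0/1/1 1/0/1 1/1/1 2/0/0 2/0/1 2/1/0 2/1/1}
TSO: 12 outcomes — {0/0/0 0/0/1 0/1/0 0/1/1 1/0/0 1/0/1 1/1/0 1/1/1 2/0/0 2/0/1 2/1/0 2/1/1}
PSO: 12 outcomes — {0/0/0 0/0/1 0/1/0 0/1/1 1/0/0 1/0/1 1/1/0 1/1/1 2/0/0 2/0/1 2/1/0 2/1/1}
target 1/1/0 ∈ {TSO,PSO}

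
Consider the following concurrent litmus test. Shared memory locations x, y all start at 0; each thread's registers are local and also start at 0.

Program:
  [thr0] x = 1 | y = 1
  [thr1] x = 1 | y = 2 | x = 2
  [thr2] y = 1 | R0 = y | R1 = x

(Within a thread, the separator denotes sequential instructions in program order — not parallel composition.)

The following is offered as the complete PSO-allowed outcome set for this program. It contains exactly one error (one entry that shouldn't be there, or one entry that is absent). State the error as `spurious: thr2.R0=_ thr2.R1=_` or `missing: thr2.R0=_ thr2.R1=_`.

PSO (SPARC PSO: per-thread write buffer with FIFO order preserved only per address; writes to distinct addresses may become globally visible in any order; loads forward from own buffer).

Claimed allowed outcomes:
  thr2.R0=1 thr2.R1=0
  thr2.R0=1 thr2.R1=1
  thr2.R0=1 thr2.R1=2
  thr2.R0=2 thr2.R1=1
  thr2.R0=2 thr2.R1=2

missing: thr2.R0=2 thr2.R1=0

outcome vector order: (thr2.R0,thr2.R1)
under PSO → 1/0 1/1 1/2 2/0 2/1 2/2
PSO∖claimed = {2/0}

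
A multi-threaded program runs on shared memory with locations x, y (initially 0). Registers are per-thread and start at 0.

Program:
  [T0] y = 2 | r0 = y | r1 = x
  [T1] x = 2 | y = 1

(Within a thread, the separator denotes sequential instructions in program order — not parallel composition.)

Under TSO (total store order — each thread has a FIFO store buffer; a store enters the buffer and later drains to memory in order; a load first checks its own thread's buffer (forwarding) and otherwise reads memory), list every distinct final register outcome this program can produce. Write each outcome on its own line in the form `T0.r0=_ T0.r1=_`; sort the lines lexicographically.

T0.r0=1 T0.r1=2
T0.r0=2 T0.r1=0
T0.r0=2 T0.r1=2

outcome vector order: (T0.r0,T0.r1)
|TSO outcomes| = 3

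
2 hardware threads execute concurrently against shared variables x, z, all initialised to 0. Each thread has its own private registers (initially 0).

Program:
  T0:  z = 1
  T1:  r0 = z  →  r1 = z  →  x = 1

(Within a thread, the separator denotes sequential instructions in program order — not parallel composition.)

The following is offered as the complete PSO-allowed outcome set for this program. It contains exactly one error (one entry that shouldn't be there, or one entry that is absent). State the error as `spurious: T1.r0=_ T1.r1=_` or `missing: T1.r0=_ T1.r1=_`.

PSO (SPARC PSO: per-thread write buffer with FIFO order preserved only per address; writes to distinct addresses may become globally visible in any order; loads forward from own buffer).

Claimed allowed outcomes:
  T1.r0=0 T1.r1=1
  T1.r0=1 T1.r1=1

missing: T1.r0=0 T1.r1=0

outcome vector order: (T1.r0,T1.r1)
PSO (3): (0,0) (0,1) (1,1)
PSO∖claimed = {(0,0)}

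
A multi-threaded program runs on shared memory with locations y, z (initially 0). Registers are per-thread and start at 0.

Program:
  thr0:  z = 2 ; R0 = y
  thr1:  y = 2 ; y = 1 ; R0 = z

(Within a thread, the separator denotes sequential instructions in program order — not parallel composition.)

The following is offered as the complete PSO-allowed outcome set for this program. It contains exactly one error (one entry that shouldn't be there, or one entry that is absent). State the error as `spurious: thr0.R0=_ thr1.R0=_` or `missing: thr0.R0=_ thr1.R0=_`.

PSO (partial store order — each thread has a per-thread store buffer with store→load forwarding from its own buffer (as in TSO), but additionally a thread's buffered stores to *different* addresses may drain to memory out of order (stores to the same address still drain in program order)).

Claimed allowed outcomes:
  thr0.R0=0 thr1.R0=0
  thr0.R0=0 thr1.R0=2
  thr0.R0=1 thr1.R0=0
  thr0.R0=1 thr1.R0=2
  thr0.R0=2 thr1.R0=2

missing: thr0.R0=2 thr1.R0=0

outcome vector order: (thr0.R0,thr1.R0)
[PSO] allowed = {00, 02, 10, 12, 20, 22}
PSO∖claimed = {20}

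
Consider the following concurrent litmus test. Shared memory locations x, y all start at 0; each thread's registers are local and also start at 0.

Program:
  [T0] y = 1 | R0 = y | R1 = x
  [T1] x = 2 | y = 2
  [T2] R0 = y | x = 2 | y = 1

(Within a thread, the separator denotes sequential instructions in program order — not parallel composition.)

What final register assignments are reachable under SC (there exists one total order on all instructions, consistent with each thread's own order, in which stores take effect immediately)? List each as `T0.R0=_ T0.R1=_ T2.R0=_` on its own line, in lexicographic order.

outcome vector order: (T0.R0,T0.R1,T2.R0)
|SC outcomes| = 9

T0.R0=1 T0.R1=0 T2.R0=0
T0.R0=1 T0.R1=0 T2.R0=1
T0.R0=1 T0.R1=0 T2.R0=2
T0.R0=1 T0.R1=2 T2.R0=0
T0.R0=1 T0.R1=2 T2.R0=1
T0.R0=1 T0.R1=2 T2.R0=2
T0.R0=2 T0.R1=2 T2.R0=0
T0.R0=2 T0.R1=2 T2.R0=1
T0.R0=2 T0.R1=2 T2.R0=2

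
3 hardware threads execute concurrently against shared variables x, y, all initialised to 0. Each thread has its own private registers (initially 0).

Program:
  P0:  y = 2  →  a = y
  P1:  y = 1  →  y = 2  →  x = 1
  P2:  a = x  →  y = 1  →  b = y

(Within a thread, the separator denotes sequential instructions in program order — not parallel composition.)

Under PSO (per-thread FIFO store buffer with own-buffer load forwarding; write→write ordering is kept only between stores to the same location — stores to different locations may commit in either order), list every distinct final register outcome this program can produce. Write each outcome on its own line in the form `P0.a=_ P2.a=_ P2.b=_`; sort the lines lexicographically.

P0.a=1 P2.a=0 P2.b=1
P0.a=1 P2.a=0 P2.b=2
P0.a=1 P2.a=1 P2.b=1
P0.a=1 P2.a=1 P2.b=2
P0.a=2 P2.a=0 P2.b=1
P0.a=2 P2.a=0 P2.b=2
P0.a=2 P2.a=1 P2.b=1
P0.a=2 P2.a=1 P2.b=2

outcome vector order: (P0.a,P2.a,P2.b)
|PSO outcomes| = 8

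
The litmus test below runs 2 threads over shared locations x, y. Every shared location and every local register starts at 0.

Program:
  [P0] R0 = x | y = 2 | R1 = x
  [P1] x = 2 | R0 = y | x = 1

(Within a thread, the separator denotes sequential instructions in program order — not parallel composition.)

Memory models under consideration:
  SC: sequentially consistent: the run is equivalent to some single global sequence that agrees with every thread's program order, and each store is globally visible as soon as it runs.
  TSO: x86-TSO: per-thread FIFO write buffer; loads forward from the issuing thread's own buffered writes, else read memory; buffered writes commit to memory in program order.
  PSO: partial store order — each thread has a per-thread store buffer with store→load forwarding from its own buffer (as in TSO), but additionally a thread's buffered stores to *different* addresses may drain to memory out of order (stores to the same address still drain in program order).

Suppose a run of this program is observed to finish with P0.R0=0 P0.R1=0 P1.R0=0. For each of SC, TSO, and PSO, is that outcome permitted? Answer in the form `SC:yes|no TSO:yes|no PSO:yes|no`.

SC:no TSO:yes PSO:yes

outcome vector order: (P0.R0,P0.R1,P1.R0)
under SC → (0,0,2); (0,1,0); (0,1,2); (0,2,0); (0,2,2); (1,1,0); (2,1,0); (2,1,2); (2,2,0); (2,2,2)
under TSO → (0,0,0); (0,0,2); (0,1,0); (0,1,2); (0,2,0); (0,2,2); (1,1,0); (2,1,0); (2,1,2); (2,2,0); (2,2,2)
under PSO → (0,0,0); (0,0,2); (0,1,0); (0,1,2); (0,2,0); (0,2,2); (1,1,0); (2,1,0); (2,1,2); (2,2,0); (2,2,2)
target (0,0,0) ∈ {TSO,PSO}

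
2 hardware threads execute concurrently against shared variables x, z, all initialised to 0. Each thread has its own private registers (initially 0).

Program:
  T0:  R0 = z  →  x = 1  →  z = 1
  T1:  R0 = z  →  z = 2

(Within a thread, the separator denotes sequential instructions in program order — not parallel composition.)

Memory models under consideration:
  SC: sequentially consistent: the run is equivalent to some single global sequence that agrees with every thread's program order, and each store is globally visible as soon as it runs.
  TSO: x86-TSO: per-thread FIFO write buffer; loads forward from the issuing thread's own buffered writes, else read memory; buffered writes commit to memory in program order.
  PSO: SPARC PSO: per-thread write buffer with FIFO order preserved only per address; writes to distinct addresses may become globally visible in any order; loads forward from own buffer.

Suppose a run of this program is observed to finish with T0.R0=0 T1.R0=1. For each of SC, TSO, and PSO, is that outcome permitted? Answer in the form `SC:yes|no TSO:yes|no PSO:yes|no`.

outcome vector order: (T0.R0,T1.R0)
[SC] allowed = {<0 0>, <0 1>, <2 0>}
[TSO] allowed = {<0 0>, <0 1>, <2 0>}
[PSO] allowed = {<0 0>, <0 1>, <2 0>}
target <0 1> ∈ {SC,TSO,PSO}

SC:yes TSO:yes PSO:yes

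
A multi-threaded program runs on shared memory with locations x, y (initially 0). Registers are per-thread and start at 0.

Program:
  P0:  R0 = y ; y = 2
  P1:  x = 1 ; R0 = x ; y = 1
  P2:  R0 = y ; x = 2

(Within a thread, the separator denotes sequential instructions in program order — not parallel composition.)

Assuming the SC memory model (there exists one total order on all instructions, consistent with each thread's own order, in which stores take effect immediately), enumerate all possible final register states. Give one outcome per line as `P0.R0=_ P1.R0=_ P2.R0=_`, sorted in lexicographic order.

outcome vector order: (P0.R0,P1.R0,P2.R0)
|SC outcomes| = 9

P0.R0=0 P1.R0=1 P2.R0=0
P0.R0=0 P1.R0=1 P2.R0=1
P0.R0=0 P1.R0=1 P2.R0=2
P0.R0=0 P1.R0=2 P2.R0=0
P0.R0=0 P1.R0=2 P2.R0=2
P0.R0=1 P1.R0=1 P2.R0=0
P0.R0=1 P1.R0=1 P2.R0=1
P0.R0=1 P1.R0=1 P2.R0=2
P0.R0=1 P1.R0=2 P2.R0=0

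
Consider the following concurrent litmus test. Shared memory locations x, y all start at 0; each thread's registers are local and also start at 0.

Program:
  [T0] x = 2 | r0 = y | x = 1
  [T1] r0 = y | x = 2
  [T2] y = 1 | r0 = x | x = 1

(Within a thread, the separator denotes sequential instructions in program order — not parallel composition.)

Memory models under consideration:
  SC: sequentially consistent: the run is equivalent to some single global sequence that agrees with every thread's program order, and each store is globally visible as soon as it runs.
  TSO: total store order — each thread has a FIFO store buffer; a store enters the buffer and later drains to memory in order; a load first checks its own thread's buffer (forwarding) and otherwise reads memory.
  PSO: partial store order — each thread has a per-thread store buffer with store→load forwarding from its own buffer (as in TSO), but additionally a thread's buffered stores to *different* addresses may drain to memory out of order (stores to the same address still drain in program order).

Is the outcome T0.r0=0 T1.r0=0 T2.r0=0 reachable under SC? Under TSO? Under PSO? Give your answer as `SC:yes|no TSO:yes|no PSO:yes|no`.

outcome vector order: (T0.r0,T1.r0,T2.r0)
under SC → 0/0/1; 0/0/2; 0/1/1; 0/1/2; 1/0/0; 1/0/1; 1/0/2; 1/1/0; 1/1/1; 1/1/2
under TSO → 0/0/0; 0/0/1; 0/0/2; 0/1/0; 0/1/1; 0/1/2; 1/0/0; 1/0/1; 1/0/2; 1/1/0; 1/1/1; 1/1/2
under PSO → 0/0/0; 0/0/1; 0/0/2; 0/1/0; 0/1/1; 0/1/2; 1/0/0; 1/0/1; 1/0/2; 1/1/0; 1/1/1; 1/1/2
target 0/0/0 ∈ {TSO,PSO}

SC:no TSO:yes PSO:yes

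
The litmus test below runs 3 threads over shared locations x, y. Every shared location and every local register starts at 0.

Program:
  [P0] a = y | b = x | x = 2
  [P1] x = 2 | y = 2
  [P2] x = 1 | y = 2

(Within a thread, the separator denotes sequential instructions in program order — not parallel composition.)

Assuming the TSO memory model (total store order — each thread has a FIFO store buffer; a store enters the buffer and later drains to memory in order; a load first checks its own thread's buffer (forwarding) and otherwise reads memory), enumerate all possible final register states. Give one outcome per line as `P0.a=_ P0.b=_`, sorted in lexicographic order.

P0.a=0 P0.b=0
P0.a=0 P0.b=1
P0.a=0 P0.b=2
P0.a=2 P0.b=1
P0.a=2 P0.b=2

outcome vector order: (P0.a,P0.b)
|TSO outcomes| = 5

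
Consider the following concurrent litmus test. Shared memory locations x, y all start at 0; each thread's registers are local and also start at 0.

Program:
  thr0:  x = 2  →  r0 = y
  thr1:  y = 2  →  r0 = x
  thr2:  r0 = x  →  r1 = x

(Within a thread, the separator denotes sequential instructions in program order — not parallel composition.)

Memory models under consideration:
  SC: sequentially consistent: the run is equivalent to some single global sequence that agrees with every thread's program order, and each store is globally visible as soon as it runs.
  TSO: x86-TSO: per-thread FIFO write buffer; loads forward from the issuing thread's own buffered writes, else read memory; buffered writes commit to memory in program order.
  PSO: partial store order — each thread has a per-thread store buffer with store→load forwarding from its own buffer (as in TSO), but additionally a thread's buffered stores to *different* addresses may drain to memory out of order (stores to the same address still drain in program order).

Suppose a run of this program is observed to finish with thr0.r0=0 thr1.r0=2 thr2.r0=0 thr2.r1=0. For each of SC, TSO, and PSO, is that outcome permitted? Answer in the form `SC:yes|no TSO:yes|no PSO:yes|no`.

SC:yes TSO:yes PSO:yes

outcome vector order: (thr0.r0,thr1.r0,thr2.r0,thr2.r1)
[SC] allowed = {<0 2 0 0>, <0 2 0 2>, <0 2 2 2>, <2 0 0 0>, <2 0 0 2>, <2 0 2 2>, <2 2 0 0>, <2 2 0 2>, <2 2 2 2>}
[TSO] allowed = {<0 0 0 0>, <0 0 0 2>, <0 0 2 2>, <0 2 0 0>, <0 2 0 2>, <0 2 2 2>, <2 0 0 0>, <2 0 0 2>, <2 0 2 2>, <2 2 0 0>, <2 2 0 2>, <2 2 2 2>}
[PSO] allowed = {<0 0 0 0>, <0 0 0 2>, <0 0 2 2>, <0 2 0 0>, <0 2 0 2>, <0 2 2 2>, <2 0 0 0>, <2 0 0 2>, <2 0 2 2>, <2 2 0 0>, <2 2 0 2>, <2 2 2 2>}
target <0 2 0 0> ∈ {SC,TSO,PSO}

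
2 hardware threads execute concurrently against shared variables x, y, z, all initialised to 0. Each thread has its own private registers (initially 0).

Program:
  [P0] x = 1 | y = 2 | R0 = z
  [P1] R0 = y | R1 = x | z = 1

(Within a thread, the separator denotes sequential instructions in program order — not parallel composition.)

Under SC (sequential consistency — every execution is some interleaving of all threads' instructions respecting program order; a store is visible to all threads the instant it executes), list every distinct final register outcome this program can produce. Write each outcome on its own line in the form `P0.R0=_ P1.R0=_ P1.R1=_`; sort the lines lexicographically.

P0.R0=0 P1.R0=0 P1.R1=0
P0.R0=0 P1.R0=0 P1.R1=1
P0.R0=0 P1.R0=2 P1.R1=1
P0.R0=1 P1.R0=0 P1.R1=0
P0.R0=1 P1.R0=0 P1.R1=1
P0.R0=1 P1.R0=2 P1.R1=1

outcome vector order: (P0.R0,P1.R0,P1.R1)
|SC outcomes| = 6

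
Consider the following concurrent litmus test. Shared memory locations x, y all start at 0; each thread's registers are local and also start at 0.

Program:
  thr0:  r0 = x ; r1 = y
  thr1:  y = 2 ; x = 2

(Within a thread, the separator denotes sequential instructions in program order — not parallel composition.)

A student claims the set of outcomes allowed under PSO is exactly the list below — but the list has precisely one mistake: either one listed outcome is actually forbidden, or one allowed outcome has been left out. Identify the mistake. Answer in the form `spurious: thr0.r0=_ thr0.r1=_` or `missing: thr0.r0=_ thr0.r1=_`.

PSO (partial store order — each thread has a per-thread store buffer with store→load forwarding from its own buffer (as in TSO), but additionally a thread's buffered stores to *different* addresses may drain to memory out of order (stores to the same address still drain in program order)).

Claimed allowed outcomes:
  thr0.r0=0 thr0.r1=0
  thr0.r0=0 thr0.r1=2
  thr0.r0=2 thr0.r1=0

missing: thr0.r0=2 thr0.r1=2

outcome vector order: (thr0.r0,thr0.r1)
PSO: 4 outcomes — {(0,0); (0,2); (2,0); (2,2)}
PSO∖claimed = {(2,2)}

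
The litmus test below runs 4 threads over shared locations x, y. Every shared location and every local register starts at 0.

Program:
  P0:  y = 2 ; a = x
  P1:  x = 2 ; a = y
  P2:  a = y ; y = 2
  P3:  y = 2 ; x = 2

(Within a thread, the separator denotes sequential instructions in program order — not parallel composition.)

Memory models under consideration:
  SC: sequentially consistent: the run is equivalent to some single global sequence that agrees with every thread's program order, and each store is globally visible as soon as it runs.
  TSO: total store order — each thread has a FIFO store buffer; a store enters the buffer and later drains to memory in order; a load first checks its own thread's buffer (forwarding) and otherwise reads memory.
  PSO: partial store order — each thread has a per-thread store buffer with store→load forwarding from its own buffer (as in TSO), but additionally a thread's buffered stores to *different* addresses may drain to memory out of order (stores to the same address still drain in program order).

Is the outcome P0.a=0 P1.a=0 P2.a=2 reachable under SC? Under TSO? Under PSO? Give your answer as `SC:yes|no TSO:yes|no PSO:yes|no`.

outcome vector order: (P0.a,P1.a,P2.a)
under SC → (0,2,0); (0,2,2); (2,0,0); (2,0,2); (2,2,0); (2,2,2)
under TSO → (0,0,0); (0,0,2); (0,2,0); (0,2,2); (2,0,0); (2,0,2); (2,2,0); (2,2,2)
under PSO → (0,0,0); (0,0,2); (0,2,0); (0,2,2); (2,0,0); (2,0,2); (2,2,0); (2,2,2)
target (0,0,2) ∈ {TSO,PSO}

SC:no TSO:yes PSO:yes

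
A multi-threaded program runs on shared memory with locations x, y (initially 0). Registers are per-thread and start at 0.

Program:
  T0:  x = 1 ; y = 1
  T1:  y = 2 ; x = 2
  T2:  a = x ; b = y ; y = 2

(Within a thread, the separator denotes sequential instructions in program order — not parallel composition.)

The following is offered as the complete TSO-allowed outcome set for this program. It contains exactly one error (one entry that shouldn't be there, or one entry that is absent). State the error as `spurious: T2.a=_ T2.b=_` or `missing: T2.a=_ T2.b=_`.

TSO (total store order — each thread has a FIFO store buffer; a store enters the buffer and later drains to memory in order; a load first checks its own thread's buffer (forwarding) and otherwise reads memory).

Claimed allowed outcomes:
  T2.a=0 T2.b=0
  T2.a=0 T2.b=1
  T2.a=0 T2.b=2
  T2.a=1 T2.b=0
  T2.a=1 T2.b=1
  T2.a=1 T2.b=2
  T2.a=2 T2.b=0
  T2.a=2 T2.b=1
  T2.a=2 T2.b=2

outcome vector order: (T2.a,T2.b)
under TSO → (0,0) (0,1) (0,2) (1,0) (1,1) (1,2) (2,1) (2,2)
claimed∖TSO = {(2,0)}

spurious: T2.a=2 T2.b=0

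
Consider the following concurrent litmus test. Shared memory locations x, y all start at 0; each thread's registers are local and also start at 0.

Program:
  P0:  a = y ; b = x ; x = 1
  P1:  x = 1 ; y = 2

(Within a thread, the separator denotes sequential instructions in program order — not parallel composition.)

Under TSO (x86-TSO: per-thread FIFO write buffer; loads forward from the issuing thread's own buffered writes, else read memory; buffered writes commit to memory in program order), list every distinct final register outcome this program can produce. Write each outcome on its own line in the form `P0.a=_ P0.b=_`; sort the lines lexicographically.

outcome vector order: (P0.a,P0.b)
|TSO outcomes| = 3

P0.a=0 P0.b=0
P0.a=0 P0.b=1
P0.a=2 P0.b=1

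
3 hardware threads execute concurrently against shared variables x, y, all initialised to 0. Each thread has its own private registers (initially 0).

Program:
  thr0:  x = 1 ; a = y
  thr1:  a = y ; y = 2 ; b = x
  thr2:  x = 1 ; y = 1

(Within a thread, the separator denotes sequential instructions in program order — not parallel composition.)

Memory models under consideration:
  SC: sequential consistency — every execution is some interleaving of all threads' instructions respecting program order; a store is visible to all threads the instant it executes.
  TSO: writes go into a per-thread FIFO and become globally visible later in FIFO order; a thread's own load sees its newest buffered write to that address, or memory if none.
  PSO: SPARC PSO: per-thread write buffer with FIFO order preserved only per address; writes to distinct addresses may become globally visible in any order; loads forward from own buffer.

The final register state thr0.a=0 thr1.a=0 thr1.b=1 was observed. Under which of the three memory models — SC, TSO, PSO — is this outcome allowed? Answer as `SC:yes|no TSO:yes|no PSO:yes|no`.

outcome vector order: (thr0.a,thr1.a,thr1.b)
SC: 8 outcomes — {001, 011, 100, 101, 111, 200, 201, 211}
TSO: 9 outcomes — {000, 001, 011, 100, 101, 111, 200, 201, 211}
PSO: 12 outcomes — {000, 001, 010, 011, 100, 101, 110, 111, 200, 201, 210, 211}
target 001 ∈ {SC,TSO,PSO}

SC:yes TSO:yes PSO:yes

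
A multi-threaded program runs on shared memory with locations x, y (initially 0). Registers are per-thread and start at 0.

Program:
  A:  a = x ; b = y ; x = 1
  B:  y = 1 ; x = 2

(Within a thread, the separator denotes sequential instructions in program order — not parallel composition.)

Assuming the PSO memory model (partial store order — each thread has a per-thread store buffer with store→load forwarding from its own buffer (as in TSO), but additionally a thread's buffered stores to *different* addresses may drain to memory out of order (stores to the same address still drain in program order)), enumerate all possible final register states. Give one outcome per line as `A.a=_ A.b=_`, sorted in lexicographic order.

outcome vector order: (A.a,A.b)
|PSO outcomes| = 4

A.a=0 A.b=0
A.a=0 A.b=1
A.a=2 A.b=0
A.a=2 A.b=1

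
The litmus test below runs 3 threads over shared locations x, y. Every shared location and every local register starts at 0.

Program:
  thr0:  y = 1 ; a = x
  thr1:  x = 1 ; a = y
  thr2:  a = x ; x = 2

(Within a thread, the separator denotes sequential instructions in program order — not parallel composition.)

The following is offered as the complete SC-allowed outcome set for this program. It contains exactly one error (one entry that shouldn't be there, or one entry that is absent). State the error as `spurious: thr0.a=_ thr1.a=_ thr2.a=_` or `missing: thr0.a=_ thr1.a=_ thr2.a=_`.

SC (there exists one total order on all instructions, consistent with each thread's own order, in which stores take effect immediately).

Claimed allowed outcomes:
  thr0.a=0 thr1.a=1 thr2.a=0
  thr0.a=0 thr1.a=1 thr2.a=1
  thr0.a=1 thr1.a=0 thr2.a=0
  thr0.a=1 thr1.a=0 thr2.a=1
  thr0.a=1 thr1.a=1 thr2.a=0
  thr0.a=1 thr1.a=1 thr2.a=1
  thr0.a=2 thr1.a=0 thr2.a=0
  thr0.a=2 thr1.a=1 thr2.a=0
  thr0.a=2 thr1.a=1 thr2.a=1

outcome vector order: (thr0.a,thr1.a,thr2.a)
SC: 10 outcomes — {<0 1 0>; <0 1 1>; <1 0 0>; <1 0 1>; <1 1 0>; <1 1 1>; <2 0 0>; <2 0 1>; <2 1 0>; <2 1 1>}
SC∖claimed = {<2 0 1>}

missing: thr0.a=2 thr1.a=0 thr2.a=1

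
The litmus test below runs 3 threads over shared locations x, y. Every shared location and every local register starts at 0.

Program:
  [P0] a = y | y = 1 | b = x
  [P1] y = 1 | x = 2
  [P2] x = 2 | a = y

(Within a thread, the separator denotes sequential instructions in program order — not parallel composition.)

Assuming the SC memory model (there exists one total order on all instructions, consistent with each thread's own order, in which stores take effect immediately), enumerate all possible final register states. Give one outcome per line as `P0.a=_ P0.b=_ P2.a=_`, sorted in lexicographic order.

P0.a=0 P0.b=0 P2.a=1
P0.a=0 P0.b=2 P2.a=0
P0.a=0 P0.b=2 P2.a=1
P0.a=1 P0.b=0 P2.a=1
P0.a=1 P0.b=2 P2.a=0
P0.a=1 P0.b=2 P2.a=1

outcome vector order: (P0.a,P0.b,P2.a)
|SC outcomes| = 6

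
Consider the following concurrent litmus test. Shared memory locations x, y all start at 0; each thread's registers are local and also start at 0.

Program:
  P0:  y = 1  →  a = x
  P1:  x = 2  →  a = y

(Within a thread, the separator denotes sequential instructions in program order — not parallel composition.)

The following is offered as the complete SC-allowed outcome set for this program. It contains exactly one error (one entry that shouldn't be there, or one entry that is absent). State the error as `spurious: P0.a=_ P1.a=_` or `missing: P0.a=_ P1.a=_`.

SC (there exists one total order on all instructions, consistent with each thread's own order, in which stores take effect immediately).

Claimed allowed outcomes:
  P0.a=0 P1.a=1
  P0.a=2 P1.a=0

missing: P0.a=2 P1.a=1

outcome vector order: (P0.a,P1.a)
under SC → 0/1 2/0 2/1
SC∖claimed = {2/1}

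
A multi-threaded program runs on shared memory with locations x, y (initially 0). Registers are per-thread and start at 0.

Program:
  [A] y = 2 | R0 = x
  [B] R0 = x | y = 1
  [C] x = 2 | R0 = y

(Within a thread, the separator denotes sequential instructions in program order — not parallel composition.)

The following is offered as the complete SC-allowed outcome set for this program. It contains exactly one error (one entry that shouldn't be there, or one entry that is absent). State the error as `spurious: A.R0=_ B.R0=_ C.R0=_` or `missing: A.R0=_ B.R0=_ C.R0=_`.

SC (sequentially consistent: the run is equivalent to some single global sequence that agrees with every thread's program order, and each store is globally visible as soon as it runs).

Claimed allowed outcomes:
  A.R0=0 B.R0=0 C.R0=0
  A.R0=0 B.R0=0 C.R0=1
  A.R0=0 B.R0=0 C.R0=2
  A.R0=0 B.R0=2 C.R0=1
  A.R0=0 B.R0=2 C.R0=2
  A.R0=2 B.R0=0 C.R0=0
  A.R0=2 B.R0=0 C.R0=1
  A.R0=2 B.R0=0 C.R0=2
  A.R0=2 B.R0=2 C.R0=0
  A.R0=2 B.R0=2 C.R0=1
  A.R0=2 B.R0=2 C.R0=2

outcome vector order: (A.R0,B.R0,C.R0)
SC (10): 001, 002, 021, 022, 200, 201, 202, 220, 221, 222
claimed∖SC = {000}

spurious: A.R0=0 B.R0=0 C.R0=0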